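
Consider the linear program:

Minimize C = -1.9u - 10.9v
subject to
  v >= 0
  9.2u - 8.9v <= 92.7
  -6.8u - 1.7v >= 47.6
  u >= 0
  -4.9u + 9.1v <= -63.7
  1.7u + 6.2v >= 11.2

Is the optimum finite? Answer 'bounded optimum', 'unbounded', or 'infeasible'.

infeasible

The boundaries -4.9u + 9.1v = -63.7 and 1.7u + 6.2v = 11.2 meet at (7098/655, -763/655), but that point violates v ≥ 0. Every candidate vertex is excluded by some other constraint, so the feasible region is empty.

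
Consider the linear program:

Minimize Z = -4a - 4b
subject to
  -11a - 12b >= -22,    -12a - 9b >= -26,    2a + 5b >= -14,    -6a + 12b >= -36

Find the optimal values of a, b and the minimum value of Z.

a = 38/15, b = -22/45, minimum Z = -368/45

Corner points and Z = -4a - 4b:
  (38/15, -22/45) → Z = -368/45
  (106/33, -46/33) → Z = -80/11
  (2/9, -26/9) → Z = 32/3
The feasible region is unbounded (it extends along (-5, 2), (-12, 11)), but Z strictly increases along every unbounded feasible direction, so there is no improving ray and the minimum is attained at a vertex.

The binding constraints are -11a - 12b = -22 and -12a - 9b = -26.
Solving simultaneously gives a = 38/15, b = -22/45.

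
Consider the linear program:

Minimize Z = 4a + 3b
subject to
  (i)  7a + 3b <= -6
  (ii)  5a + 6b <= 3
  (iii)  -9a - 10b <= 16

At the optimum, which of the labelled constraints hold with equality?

(ii) and (iii)

Feasible corners and Z = 4a + 3b:
  (-5/3, 17/9) → Z = -1
  (-12/43, -58/43) → Z = -222/43
  (-63/2, 107/4) → Z = -183/4

The minimum is at (-63/2, 107/4). Substituting into each constraint, equality holds for (ii) and (iii); the remaining constraints have slack.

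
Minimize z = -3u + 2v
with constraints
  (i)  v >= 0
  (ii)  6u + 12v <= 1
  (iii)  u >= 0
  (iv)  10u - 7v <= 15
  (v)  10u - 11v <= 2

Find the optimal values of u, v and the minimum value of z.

u = 1/6, v = 0, minimum z = -1/2

Vertices and z = -3u + 2v:
  (1/6, 0) → z = -1/2
  (0, 0) → z = 0
  (0, 1/12) → z = 1/6

At the optimal vertex, v = 0 and 6u + 12v = 1.
Solving simultaneously gives u = 1/6, v = 0.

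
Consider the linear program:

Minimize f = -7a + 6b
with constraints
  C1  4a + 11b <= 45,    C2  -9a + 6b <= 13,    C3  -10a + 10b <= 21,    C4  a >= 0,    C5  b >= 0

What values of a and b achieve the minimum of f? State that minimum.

Extreme points and f = -7a + 6b:
  (73/50, 89/25) → f = 557/50
  (45/4, 0) → f = -315/4
  (0, 21/10) → f = 63/5
  (0, 0) → f = 0

a = 45/4, b = 0, minimum f = -315/4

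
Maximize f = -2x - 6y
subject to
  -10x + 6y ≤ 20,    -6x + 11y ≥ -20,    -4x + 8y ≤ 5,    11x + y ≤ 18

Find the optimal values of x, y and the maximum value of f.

x = -170/37, y = -160/37, maximum f = 1300/37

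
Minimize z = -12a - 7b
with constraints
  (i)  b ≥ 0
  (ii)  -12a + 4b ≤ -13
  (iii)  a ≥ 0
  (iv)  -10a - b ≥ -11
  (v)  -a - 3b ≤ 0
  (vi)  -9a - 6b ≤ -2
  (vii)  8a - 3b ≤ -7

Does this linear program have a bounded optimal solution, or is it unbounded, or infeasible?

infeasible

The boundaries b = 0 and -12a + 4b = -13 meet at (13/12, 0), but that point violates 8a - 3b ≤ -7. Every candidate vertex is excluded by some other constraint, so the feasible region is empty.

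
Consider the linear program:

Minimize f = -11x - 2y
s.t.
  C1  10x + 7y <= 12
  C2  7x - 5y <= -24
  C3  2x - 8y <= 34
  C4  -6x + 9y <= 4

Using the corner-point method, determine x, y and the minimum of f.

Vertices and f = -11x - 2y:
  (-181/23, -143/23) → f = 99
  (-196/33, -116/33) → f = 796/11
  (-169/15, -106/15) → f = 2071/15

The optimum lies where 7x - 5y = -24 and -6x + 9y = 4.
Solving simultaneously gives x = -196/33, y = -116/33.

x = -196/33, y = -116/33, minimum f = 796/11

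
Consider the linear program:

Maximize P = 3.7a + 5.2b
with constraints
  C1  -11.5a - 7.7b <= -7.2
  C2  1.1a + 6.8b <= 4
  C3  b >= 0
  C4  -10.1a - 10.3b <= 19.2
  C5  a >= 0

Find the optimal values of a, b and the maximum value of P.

a = 40/11, b = 0, maximum P = 148/11

At the optimal vertex, 1.1a + 6.8b = 4 and b = 0.
Solving simultaneously gives a = 40/11, b = 0.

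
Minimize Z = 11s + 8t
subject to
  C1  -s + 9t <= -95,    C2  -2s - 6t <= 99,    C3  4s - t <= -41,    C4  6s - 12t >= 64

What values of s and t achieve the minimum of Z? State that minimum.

Extreme points and Z = 11s + 8t:
  (-107/8, -289/24) → Z = -5843/24
  (-464/35, -421/35) → Z = -8472/35
  (-345/26, -157/13) → Z = -6307/26

The binding constraints are -s + 9t = -95 and -2s - 6t = 99.
Solving simultaneously gives s = -107/8, t = -289/24.

s = -107/8, t = -289/24, minimum Z = -5843/24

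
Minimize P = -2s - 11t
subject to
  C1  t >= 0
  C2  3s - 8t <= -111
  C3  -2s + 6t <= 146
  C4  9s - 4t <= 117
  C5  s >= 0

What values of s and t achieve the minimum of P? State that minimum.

s = 643/23, t = 774/23, minimum P = -9800/23

The binding constraints are -2s + 6t = 146 and 9s - 4t = 117.
Solving simultaneously gives s = 643/23, t = 774/23.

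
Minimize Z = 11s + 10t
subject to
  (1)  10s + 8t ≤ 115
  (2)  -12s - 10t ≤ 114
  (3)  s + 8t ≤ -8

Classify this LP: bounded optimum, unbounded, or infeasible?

bounded optimum

Extreme points and Z = 11s + 10t:
  (1031/2, -630) → Z = -1259/2
  (41/3, -65/24) → Z = 493/4
  (-416/43, 9/43) → Z = -4486/43
The feasible region has finitely many vertices and no improving ray; the minimum is -1259/2 at (1031/2, -630).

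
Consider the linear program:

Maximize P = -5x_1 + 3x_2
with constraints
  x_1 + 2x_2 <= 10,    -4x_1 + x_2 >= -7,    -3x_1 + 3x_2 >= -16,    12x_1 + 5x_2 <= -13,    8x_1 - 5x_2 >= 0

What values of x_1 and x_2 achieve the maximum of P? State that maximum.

Feasible corners and P = -5x_1 + 3x_2:
  (5/9, -43/9) → P = -154/9
  (11/16, -17/4) → P = -259/16
  (-80/9, -128/9) → P = 16/9
  (-13/20, -26/25) → P = 13/100

At the optimal vertex, -3x_1 + 3x_2 = -16 and 8x_1 - 5x_2 = 0.
Solving simultaneously gives x_1 = -80/9, x_2 = -128/9.

x_1 = -80/9, x_2 = -128/9, maximum P = 16/9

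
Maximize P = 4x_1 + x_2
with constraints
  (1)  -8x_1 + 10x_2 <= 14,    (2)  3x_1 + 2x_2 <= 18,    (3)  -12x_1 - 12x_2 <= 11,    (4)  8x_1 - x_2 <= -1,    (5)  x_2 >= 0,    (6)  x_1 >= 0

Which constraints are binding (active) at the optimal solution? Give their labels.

(1) and (4)

Feasible corners and P = 4x_1 + x_2:
  (1/18, 13/9) → P = 5/3
  (0, 7/5) → P = 7/5
  (0, 1) → P = 1

The maximum is at (1/18, 13/9). Substituting into each constraint, equality holds for (1) and (4); the remaining constraints have slack.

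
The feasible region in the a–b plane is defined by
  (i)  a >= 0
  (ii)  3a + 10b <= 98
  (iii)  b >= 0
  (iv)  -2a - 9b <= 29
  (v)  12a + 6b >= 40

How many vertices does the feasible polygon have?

4

Pairwise boundary intersections that survive every other constraint:
  (0, 49/5)
  (0, 20/3)
  (98/3, 0)
  (10/3, 0)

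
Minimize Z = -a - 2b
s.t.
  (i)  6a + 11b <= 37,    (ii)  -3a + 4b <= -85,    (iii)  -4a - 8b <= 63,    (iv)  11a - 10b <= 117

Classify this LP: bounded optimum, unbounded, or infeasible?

The boundaries 6a + 11b = 37 and -3a + 4b = -85 meet at (19, -7), but that point violates 11a - 10b ≤ 117. Every candidate vertex is excluded by some other constraint, so the feasible region is empty.

infeasible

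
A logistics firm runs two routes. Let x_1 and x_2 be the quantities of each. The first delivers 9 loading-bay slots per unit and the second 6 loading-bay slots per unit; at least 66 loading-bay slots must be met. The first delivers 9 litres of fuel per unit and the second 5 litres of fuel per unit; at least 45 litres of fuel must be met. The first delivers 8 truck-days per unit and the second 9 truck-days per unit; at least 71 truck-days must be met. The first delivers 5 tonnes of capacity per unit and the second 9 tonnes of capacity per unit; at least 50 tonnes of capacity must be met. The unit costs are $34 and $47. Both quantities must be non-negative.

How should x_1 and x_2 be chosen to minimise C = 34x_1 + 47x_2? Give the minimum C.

Vertices and C = 34x_1 + 47x_2:
  (0, 11) → C = 517
  (10, 0) → C = 340
  (56/11, 37/11) → C = 3643/11
  (7, 5/3) → C = 949/3
The feasible region is unbounded (it extends along (0, 1), (1, 0)), but C strictly increases along every unbounded feasible direction, so there is no improving ray and the minimum is attained at a vertex.

The binding constraints are 8x_1 + 9x_2 = 71 and 5x_1 + 9x_2 = 50.
Solving simultaneously gives x_1 = 7, x_2 = 5/3.

x_1 = 7, x_2 = 5/3, minimum C = 949/3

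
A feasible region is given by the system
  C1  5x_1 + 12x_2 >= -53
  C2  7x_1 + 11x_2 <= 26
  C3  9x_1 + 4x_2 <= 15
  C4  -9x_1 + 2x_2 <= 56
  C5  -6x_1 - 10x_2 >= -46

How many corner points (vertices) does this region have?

The feasible vertices (each the meet of two boundaries and inside every other half-plane) are:
  (49/11, -69/11)
  (-389/59, -197/118)
  (61/71, 129/71)
  (-564/113, 626/113)

4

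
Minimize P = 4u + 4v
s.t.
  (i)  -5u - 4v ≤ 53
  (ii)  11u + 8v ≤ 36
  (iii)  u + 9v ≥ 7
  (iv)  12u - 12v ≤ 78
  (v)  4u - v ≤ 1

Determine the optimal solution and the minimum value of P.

Vertices and P = 4u + 4v:
  (-505/41, 88/41) → P = -1668/41
  (44/43, 133/43) → P = 708/43
  (16/37, 27/37) → P = 172/37
The feasible region is unbounded (it extends along (-8, 11), (-4, 5)), but P strictly increases along every unbounded feasible direction, so there is no improving ray and the minimum is attained at a vertex.

u = -505/41, v = 88/41, minimum P = -1668/41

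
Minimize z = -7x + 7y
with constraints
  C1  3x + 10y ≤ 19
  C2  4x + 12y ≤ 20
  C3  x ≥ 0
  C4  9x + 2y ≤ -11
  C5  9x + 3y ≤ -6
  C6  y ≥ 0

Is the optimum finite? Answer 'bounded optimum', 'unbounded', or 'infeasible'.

infeasible

The boundaries 3x + 10y = 19 and 4x + 12y = 20 meet at (-7, 4), but that point violates x ≥ 0. Every candidate vertex is excluded by some other constraint, so the feasible region is empty.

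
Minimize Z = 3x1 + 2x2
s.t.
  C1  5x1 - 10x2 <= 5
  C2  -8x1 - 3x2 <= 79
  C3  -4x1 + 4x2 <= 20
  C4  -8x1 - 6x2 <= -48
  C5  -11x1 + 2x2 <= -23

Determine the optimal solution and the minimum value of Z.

x1 = 117/41, x2 = 172/41, minimum Z = 695/41

The feasible region is unbounded (it extends along (1, 1), (2, 1)), but Z strictly increases along every unbounded feasible direction, so there is no improving ray and the minimum is attained at a vertex.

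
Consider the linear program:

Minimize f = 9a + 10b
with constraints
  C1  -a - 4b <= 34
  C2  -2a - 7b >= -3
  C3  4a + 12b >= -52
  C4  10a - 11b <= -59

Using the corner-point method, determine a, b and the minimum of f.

a = -100, b = 29, minimum f = -610

Corner points and f = 9a + 10b:
  (-100, 29) → f = -610
  (-95/23, 37/23) → f = -485/23
  (-320/41, -71/41) → f = -3590/41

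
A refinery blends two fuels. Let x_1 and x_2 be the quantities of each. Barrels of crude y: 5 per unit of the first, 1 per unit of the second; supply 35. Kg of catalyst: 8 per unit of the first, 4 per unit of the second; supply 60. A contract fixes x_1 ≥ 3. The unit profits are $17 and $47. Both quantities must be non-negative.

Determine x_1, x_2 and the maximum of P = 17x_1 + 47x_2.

x_1 = 3, x_2 = 9, maximum P = 474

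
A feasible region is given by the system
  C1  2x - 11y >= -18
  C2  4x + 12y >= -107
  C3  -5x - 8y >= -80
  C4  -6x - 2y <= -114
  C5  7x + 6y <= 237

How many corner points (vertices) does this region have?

The feasible vertices (each the meet of two boundaries and inside every other half-plane) are:
  (791/32, -549/32)
  (581/10, -1697/60)
  (376/19, -45/19)
  (708/13, -625/26)

4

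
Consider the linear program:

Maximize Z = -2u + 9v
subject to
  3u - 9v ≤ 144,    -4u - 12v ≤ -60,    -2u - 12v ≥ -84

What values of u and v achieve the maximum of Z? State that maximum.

u = -12, v = 9, maximum Z = 105

Corner points and Z = -2u + 9v:
  (63/2, -11/2) → Z = -225/2
  (46, -2/3) → Z = -98
  (-12, 9) → Z = 105

The binding constraints are -4u - 12v = -60 and -2u - 12v = -84.
Solving simultaneously gives u = -12, v = 9.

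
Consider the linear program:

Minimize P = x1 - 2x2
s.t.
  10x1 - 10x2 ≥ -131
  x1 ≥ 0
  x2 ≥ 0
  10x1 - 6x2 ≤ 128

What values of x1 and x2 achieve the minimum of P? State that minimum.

The optimum lies where 10x1 - 10x2 = -131 and 10x1 - 6x2 = 128.
Solving simultaneously gives x1 = 1033/20, x2 = 259/4.

x1 = 1033/20, x2 = 259/4, minimum P = -1557/20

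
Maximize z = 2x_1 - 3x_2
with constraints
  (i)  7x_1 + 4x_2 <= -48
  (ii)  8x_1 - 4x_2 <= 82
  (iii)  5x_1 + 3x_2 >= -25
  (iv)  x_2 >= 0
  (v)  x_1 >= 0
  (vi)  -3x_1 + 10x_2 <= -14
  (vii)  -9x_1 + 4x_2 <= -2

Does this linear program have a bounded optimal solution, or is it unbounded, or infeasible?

infeasible

The boundaries 8x_1 - 4x_2 = 82 and x_2 = 0 meet at (41/4, 0), but that point violates 7x_1 + 4x_2 ≤ -48. Every candidate vertex is excluded by some other constraint, so the feasible region is empty.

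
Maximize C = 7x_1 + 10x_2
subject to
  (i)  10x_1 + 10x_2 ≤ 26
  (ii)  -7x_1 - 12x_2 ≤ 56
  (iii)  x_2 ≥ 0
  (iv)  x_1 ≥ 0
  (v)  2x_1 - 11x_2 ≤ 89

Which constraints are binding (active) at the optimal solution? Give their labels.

Extreme points and C = 7x_1 + 10x_2:
  (13/5, 0) → C = 91/5
  (0, 13/5) → C = 26
  (0, 0) → C = 0

The maximum is at (0, 13/5). Substituting into each constraint, equality holds for (i) and (iv); the remaining constraints have slack.

(i) and (iv)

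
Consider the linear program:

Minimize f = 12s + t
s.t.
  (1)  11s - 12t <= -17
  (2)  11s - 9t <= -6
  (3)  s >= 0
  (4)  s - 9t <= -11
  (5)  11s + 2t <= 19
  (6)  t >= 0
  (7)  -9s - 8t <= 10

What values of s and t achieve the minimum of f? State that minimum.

Vertices and f = 12s + t:
  (0, 17/12) → f = 17/12
  (97/77, 18/7) → f = 1362/77
  (0, 19/2) → f = 19/2

The binding constraints are 11s - 12t = -17 and s = 0.
Solving simultaneously gives s = 0, t = 17/12.

s = 0, t = 17/12, minimum f = 17/12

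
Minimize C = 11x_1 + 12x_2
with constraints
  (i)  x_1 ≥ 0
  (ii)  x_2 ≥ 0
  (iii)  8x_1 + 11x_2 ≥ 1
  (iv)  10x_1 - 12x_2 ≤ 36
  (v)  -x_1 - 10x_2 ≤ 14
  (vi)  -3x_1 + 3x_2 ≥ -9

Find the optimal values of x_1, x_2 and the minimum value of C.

Extreme points and C = 11x_1 + 12x_2:
  (0, 1/11) → C = 12/11
  (1/8, 0) → C = 11/8
  (3, 0) → C = 33
The feasible region is unbounded (it extends along (0, 1), (1, 1)), but C strictly increases along every unbounded feasible direction, so there is no improving ray and the minimum is attained at a vertex.

The binding constraints are x_1 = 0 and 8x_1 + 11x_2 = 1.
Solving simultaneously gives x_1 = 0, x_2 = 1/11.

x_1 = 0, x_2 = 1/11, minimum C = 12/11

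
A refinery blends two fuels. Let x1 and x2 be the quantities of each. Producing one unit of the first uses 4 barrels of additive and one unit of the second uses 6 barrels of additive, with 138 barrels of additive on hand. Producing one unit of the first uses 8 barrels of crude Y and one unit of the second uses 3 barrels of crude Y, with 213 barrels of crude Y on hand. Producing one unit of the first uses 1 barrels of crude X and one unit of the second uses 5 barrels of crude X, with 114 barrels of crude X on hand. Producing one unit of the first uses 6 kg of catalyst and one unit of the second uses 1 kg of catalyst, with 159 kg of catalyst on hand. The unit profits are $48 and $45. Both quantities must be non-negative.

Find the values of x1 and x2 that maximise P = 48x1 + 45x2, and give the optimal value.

x1 = 24, x2 = 7, maximum P = 1467

Feasible corners and P = 48x1 + 45x2:
  (0, 0) → P = 0
  (0, 114/5) → P = 1026
  (53/2, 0) → P = 1272
  (24, 7) → P = 1467
  (3/7, 159/7) → P = 7299/7
  (132/5, 3/5) → P = 6471/5

The optimum lies where 4x1 + 6x2 = 138 and 8x1 + 3x2 = 213.
Solving simultaneously gives x1 = 24, x2 = 7.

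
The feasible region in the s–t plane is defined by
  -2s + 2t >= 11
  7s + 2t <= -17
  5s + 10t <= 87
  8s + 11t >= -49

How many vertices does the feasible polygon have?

Pairwise boundary intersections that survive every other constraint:
  (-28/9, 43/18)
  (-219/38, -5/19)
  (-86/15, 347/30)
  (-1447/25, 941/25)

4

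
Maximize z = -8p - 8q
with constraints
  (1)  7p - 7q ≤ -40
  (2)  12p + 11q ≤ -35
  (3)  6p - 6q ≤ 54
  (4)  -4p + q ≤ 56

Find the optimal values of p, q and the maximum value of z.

p = -352/21, q = -232/21, maximum z = 4672/21

Extreme points and z = -8p - 8q:
  (-685/161, 235/161) → z = 3600/161
  (-352/21, -232/21) → z = 4672/21
  (-93/8, 19/2) → z = 17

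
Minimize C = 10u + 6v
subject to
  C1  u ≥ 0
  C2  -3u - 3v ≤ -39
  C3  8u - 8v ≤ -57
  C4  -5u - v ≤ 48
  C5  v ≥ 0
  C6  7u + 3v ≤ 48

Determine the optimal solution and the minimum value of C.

u = 0, v = 13, minimum C = 78

Vertices and C = 10u + 6v:
  (0, 13) → C = 78
  (0, 16) → C = 96
  (9/4, 43/4) → C = 87

At the optimal vertex, u = 0 and -3u - 3v = -39.
Solving simultaneously gives u = 0, v = 13.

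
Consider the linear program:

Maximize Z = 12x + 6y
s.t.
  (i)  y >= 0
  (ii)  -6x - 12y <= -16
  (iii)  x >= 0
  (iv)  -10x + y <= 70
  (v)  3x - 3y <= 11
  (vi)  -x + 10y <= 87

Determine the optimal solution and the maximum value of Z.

Corner points and Z = 12x + 6y:
  (8/3, 0) → Z = 32
  (11/3, 0) → Z = 44
  (0, 4/3) → Z = 8
  (0, 87/10) → Z = 261/5
  (371/27, 272/27) → Z = 676/3

The binding constraints are 3x - 3y = 11 and -x + 10y = 87.
Solving simultaneously gives x = 371/27, y = 272/27.

x = 371/27, y = 272/27, maximum Z = 676/3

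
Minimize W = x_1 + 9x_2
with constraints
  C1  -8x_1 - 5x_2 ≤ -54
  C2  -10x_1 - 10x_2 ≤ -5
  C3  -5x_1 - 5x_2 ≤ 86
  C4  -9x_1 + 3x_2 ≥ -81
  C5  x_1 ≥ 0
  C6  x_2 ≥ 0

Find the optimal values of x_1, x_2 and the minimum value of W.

Corner points and W = x_1 + 9x_2:
  (0, 54/5) → W = 486/5
  (27/4, 0) → W = 27/4
  (9, 0) → W = 9
The feasible region is unbounded (it extends along (0, 1), (1, 3)), but W strictly increases along every unbounded feasible direction, so there is no improving ray and the minimum is attained at a vertex.

The binding constraints are -8x_1 - 5x_2 = -54 and x_2 = 0.
Solving simultaneously gives x_1 = 27/4, x_2 = 0.

x_1 = 27/4, x_2 = 0, minimum W = 27/4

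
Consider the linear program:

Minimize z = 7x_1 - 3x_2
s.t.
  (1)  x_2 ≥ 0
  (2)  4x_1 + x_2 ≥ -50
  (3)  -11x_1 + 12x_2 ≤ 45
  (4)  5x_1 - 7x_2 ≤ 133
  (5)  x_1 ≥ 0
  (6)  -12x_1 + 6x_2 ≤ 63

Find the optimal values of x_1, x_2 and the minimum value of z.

x_1 = 0, x_2 = 15/4, minimum z = -45/4

Vertices and z = 7x_1 - 3x_2:
  (133/5, 0) → z = 931/5
  (0, 0) → z = 0
  (0, 15/4) → z = -45/4
The feasible region is unbounded (it extends along (7, 5), (12, 11)), but z strictly increases along every unbounded feasible direction, so there is no improving ray and the minimum is attained at a vertex.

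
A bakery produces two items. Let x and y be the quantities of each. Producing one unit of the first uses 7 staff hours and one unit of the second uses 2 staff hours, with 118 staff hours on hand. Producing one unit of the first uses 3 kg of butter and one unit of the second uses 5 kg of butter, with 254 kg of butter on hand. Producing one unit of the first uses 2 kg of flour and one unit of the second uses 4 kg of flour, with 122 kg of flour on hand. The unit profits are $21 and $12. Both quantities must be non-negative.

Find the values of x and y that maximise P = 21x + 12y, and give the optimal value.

x = 19/2, y = 103/4, maximum P = 1017/2

Vertices and P = 21x + 12y:
  (0, 0) → P = 0
  (0, 61/2) → P = 366
  (118/7, 0) → P = 354
  (19/2, 103/4) → P = 1017/2

The binding constraints are 7x + 2y = 118 and 2x + 4y = 122.
Solving simultaneously gives x = 19/2, y = 103/4.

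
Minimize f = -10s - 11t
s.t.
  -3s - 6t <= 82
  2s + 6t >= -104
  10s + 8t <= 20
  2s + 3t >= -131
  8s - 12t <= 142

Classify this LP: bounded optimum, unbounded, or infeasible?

unbounded

From the feasible point (-180, 229/3), moving in the direction (-8, 10) keeps every constraint satisfied while f decreases without bound.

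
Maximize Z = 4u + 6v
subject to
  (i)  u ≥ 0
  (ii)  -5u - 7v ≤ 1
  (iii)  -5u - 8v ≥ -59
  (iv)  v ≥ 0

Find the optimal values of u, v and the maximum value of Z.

u = 59/5, v = 0, maximum Z = 236/5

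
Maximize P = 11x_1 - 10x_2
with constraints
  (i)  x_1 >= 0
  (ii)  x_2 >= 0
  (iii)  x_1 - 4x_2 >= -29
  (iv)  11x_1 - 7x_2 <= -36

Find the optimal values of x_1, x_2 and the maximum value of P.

Vertices and P = 11x_1 - 10x_2:
  (0, 29/4) → P = -145/2
  (0, 36/7) → P = -360/7
  (59/37, 283/37) → P = -2181/37

At the optimal vertex, x_1 = 0 and 11x_1 - 7x_2 = -36.
Solving simultaneously gives x_1 = 0, x_2 = 36/7.

x_1 = 0, x_2 = 36/7, maximum P = -360/7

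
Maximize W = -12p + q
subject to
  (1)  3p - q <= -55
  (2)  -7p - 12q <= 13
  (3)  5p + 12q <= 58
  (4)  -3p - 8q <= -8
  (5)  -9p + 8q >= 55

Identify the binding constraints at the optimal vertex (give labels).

(2) and (3)

Feasible corners and W = -12p + q:
  (-673/43, 346/43) → W = 8422/43
  (-602/41, 449/41) → W = 7673/41
  (-71/2, 157/8) → W = 3565/8

The maximum is at (-71/2, 157/8). Substituting into each constraint, equality holds for (2) and (3); the remaining constraints have slack.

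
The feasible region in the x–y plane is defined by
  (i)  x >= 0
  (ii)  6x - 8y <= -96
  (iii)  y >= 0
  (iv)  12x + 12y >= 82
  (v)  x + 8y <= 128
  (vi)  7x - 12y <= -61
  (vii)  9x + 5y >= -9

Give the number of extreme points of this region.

The feasible vertices (each the meet of two boundaries and inside every other half-plane) are:
  (0, 12)
  (0, 16)
  (32/7, 108/7)

3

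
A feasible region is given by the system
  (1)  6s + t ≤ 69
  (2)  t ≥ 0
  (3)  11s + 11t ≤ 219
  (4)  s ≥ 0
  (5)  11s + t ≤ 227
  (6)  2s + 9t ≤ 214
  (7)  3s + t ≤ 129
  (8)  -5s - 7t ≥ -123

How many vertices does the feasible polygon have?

Pairwise boundary intersections that survive every other constraint:
  (23/2, 0)
  (108/11, 111/11)
  (0, 0)
  (90/11, 129/11)
  (0, 123/7)

5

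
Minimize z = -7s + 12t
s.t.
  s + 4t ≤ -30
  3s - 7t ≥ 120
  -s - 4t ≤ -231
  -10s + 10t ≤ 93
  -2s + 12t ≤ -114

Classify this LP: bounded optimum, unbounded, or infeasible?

infeasible

Constraints s + 4t ≤ -30 and -s - 4t ≤ -231 have parallel boundaries but demand opposite sides — no point can satisfy both, so the region is empty.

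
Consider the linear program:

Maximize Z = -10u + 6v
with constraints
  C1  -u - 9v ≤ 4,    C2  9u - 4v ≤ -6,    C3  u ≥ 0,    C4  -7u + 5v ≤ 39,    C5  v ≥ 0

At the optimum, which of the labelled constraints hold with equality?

C3 and C4

Feasible corners and Z = -10u + 6v:
  (0, 3/2) → Z = 9
  (126/17, 309/17) → Z = 594/17
  (0, 39/5) → Z = 234/5

The maximum is at (0, 39/5). Substituting into each constraint, equality holds for C3 and C4; the remaining constraints have slack.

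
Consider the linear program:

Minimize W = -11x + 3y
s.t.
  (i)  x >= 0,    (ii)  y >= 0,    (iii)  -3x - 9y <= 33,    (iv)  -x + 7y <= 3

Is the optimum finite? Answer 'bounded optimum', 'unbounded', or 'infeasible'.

unbounded

From the feasible point (0, 0), moving in the direction (7, 1) keeps every constraint satisfied while W decreases without bound.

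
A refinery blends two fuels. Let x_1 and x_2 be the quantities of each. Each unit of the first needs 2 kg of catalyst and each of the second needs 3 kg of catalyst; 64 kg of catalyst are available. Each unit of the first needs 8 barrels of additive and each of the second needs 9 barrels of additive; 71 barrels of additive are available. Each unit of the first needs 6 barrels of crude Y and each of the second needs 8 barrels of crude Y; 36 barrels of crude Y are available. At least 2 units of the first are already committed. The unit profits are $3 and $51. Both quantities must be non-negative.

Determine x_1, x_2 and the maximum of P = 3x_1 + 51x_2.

x_1 = 2, x_2 = 3, maximum P = 159

At the optimal vertex, 6x_1 + 8x_2 = 36 and x_1 = 2.
Solving simultaneously gives x_1 = 2, x_2 = 3.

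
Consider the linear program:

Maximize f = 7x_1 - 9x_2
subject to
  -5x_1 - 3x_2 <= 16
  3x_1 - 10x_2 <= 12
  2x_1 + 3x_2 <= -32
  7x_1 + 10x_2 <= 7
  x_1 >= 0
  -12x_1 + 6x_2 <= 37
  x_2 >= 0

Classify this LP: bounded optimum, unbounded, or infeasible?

infeasible

The boundaries 7x_1 + 10x_2 = 7 and x_1 = 0 meet at (0, 7/10), but that point violates 2x_1 + 3x_2 ≤ -32. Every candidate vertex is excluded by some other constraint, so the feasible region is empty.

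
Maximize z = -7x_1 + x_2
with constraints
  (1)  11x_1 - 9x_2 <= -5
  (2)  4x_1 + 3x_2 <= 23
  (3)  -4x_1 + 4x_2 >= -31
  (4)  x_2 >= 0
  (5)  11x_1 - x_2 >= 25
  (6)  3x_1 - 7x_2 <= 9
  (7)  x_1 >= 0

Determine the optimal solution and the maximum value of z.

Vertices and z = -7x_1 + x_2:
  (64/23, 91/23) → z = -357/23
  (115/44, 15/4) → z = -160/11
  (98/37, 153/37) → z = -533/37

The optimum lies where 4x_1 + 3x_2 = 23 and 11x_1 - x_2 = 25.
Solving simultaneously gives x_1 = 98/37, x_2 = 153/37.

x_1 = 98/37, x_2 = 153/37, maximum z = -533/37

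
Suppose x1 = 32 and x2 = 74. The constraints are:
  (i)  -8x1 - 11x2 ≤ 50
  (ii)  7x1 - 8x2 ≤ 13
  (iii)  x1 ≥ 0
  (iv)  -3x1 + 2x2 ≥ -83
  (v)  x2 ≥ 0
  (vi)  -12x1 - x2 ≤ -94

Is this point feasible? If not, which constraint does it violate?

feasible

(i): -1070 ≤ 50 ✓
(ii): -368 ≤ 13 ✓
(iii): 32 ≥ 0 ✓
(iv): 52 ≥ -83 ✓
(v): 74 ≥ 0 ✓
(vi): -458 ≤ -94 ✓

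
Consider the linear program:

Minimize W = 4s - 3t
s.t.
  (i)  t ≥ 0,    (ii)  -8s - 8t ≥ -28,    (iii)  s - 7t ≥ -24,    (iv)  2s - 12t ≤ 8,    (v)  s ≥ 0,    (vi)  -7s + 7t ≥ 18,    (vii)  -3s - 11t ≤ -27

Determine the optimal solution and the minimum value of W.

Vertices and W = 4s - 3t:
  (1/16, 55/16) → W = -161/16
  (13/28, 85/28) → W = -29/4
  (0, 24/7) → W = -72/7
  (0, 18/7) → W = -54/7

s = 0, t = 24/7, minimum W = -72/7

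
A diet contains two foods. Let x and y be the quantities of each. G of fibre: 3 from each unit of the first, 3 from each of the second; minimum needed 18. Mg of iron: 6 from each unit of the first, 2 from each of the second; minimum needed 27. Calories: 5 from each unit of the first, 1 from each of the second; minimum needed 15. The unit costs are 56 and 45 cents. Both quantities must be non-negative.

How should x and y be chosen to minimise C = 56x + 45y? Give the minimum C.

x = 15/4, y = 9/4, minimum C = 1245/4

The feasible region is unbounded (it extends along (0, 1), (1, 0)), but C strictly increases along every unbounded feasible direction, so there is no improving ray and the minimum is attained at a vertex.

The optimum lies where 3x + 3y = 18 and 6x + 2y = 27.
Solving simultaneously gives x = 15/4, y = 9/4.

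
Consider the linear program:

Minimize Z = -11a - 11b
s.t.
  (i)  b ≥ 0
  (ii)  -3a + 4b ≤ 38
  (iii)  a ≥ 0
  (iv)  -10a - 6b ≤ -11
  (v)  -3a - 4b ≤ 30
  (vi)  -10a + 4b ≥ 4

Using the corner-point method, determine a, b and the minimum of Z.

Extreme points and Z = -11a - 11b:
  (0, 19/2) → Z = -209/2
  (34/7, 92/7) → Z = -198
  (0, 11/6) → Z = -121/6
  (1/5, 3/2) → Z = -187/10

a = 34/7, b = 92/7, minimum Z = -198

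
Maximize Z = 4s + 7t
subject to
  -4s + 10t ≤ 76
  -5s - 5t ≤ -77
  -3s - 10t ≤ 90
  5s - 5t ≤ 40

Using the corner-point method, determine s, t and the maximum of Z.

s = 26, t = 18, maximum Z = 230

Vertices and Z = 4s + 7t:
  (39/7, 344/35) → Z = 3188/35
  (26, 18) → Z = 230
  (117/10, 37/10) → Z = 727/10

At the optimal vertex, -4s + 10t = 76 and 5s - 5t = 40.
Solving simultaneously gives s = 26, t = 18.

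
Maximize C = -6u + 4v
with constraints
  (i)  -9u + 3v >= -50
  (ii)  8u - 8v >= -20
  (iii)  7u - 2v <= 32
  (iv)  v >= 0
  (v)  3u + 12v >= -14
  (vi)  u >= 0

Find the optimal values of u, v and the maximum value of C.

u = 0, v = 5/2, maximum C = 10

Corner points and C = -6u + 4v:
  (37/5, 99/10) → C = -24/5
  (0, 5/2) → C = 10
  (32/7, 0) → C = -192/7
  (0, 0) → C = 0

At the optimal vertex, 8u - 8v = -20 and u = 0.
Solving simultaneously gives u = 0, v = 5/2.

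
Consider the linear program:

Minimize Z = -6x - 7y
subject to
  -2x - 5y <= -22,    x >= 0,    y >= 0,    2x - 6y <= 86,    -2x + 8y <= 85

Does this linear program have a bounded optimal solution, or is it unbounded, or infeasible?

bounded optimum

Feasible corners and Z = -6x - 7y:
  (0, 22/5) → Z = -154/5
  (11, 0) → Z = -66
  (0, 85/8) → Z = -595/8
  (43, 0) → Z = -258
  (599/2, 171/2) → Z = -4791/2
The feasible region has finitely many vertices and no improving ray; the minimum is -4791/2 at (599/2, 171/2).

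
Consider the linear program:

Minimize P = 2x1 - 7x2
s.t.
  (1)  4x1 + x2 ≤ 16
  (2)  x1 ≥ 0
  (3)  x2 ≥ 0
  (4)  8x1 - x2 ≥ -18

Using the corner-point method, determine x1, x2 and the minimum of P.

At the optimal vertex, 4x1 + x2 = 16 and x1 = 0.
Solving simultaneously gives x1 = 0, x2 = 16.

x1 = 0, x2 = 16, minimum P = -112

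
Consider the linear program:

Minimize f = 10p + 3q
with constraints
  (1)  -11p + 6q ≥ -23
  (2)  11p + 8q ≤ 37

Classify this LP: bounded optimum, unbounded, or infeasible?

From the feasible point (29/11, 1), moving in the direction (-8, 11) keeps every constraint satisfied while f decreases without bound.

unbounded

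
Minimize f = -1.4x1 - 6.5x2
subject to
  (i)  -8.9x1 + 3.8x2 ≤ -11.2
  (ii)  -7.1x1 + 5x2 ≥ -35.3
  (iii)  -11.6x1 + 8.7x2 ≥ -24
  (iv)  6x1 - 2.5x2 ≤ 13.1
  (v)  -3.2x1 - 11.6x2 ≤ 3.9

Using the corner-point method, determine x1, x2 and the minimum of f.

x1 = 39.6, x2 = 89.8, minimum f = -639.14

Vertices and f = -1.4x1 - 6.5x2:
  (198/5, 449/5) → f = -31957/50
  (1151/1154, -1411/2308) → f = 59487/23080
  (5397/2320, 199/580) → f = -63649/11600
  (843/560, -3051/4060) → f = 225501/81200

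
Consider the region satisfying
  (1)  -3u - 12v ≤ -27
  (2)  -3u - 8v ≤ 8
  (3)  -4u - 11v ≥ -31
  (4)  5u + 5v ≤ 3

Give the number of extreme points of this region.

4

Of the 6 pairwise boundary intersections, those satisfying every inequality are:
  (-26, 35/4)
  (-11/5, 14/5)
  (-336, 125)
  (-122/35, 143/35)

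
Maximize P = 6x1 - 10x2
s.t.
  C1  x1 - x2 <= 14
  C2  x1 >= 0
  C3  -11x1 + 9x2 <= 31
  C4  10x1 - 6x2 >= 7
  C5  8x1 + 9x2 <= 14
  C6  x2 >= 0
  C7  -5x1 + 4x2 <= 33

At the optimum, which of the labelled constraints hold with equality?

C5 and C6

Feasible corners and P = 6x1 - 10x2:
  (49/46, 14/23) → P = 7/23
  (7/10, 0) → P = 21/5
  (7/4, 0) → P = 21/2

The maximum is at (7/4, 0). Substituting into each constraint, equality holds for C5 and C6; the remaining constraints have slack.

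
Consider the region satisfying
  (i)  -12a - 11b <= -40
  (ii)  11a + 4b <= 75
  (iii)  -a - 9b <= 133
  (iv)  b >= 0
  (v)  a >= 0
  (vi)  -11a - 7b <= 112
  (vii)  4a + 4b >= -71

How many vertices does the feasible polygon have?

Intersecting each pair of boundary lines and keeping only the points that satisfy every inequality leaves:
  (10/3, 0)
  (0, 40/11)
  (75/11, 0)
  (0, 75/4)

4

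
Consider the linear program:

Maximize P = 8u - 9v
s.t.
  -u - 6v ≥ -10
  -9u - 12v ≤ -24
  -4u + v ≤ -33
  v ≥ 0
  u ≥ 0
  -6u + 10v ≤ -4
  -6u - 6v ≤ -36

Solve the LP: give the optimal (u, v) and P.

u = 10, v = 0, maximum P = 80

Extreme points and P = 8u - 9v:
  (208/25, 7/25) → P = 1601/25
  (10, 0) → P = 80
  (33/4, 0) → P = 66

At the optimal vertex, -u - 6v = -10 and v = 0.
Solving simultaneously gives u = 10, v = 0.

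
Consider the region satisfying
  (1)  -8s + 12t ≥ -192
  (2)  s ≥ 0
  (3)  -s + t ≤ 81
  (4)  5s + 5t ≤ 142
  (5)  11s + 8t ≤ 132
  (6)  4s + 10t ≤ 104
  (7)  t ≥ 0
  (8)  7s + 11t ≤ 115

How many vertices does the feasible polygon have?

5

Of the 28 pairwise boundary intersections, those satisfying every inequality are:
  (0, 52/5)
  (0, 0)
  (12, 0)
  (532/65, 341/65)
  (3/13, 134/13)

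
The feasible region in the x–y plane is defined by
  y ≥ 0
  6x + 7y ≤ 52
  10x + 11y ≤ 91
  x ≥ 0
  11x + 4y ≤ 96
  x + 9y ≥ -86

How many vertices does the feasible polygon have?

Of the 15 pairwise boundary intersections, those satisfying every inequality are:
  (26/3, 0)
  (0, 0)
  (0, 52/7)

3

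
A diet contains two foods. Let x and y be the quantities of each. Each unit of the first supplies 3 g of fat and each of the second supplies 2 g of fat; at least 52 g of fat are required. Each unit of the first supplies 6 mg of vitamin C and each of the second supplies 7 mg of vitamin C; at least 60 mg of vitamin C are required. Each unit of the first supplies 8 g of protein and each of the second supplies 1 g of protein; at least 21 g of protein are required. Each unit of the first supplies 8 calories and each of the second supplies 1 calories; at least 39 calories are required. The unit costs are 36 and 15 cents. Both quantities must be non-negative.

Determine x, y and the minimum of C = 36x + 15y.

x = 2, y = 23, minimum C = 417

Extreme points and C = 36x + 15y:
  (0, 39) → C = 585
  (52/3, 0) → C = 624
  (2, 23) → C = 417
The feasible region is unbounded (it extends along (0, 1), (1, 0)), but C strictly increases along every unbounded feasible direction, so there is no improving ray and the minimum is attained at a vertex.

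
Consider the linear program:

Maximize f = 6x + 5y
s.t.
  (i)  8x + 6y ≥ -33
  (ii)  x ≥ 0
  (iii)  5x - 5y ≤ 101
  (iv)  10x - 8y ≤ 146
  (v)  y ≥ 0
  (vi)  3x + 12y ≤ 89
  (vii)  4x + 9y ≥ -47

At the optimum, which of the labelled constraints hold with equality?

Feasible corners and f = 6x + 5y:
  (0, 0) → f = 0
  (0, 89/12) → f = 445/12
  (73/5, 0) → f = 438/5
  (154/9, 113/36) → f = 4261/36

The maximum is at (154/9, 113/36). Substituting into each constraint, equality holds for (iv) and (vi); the remaining constraints have slack.

(iv) and (vi)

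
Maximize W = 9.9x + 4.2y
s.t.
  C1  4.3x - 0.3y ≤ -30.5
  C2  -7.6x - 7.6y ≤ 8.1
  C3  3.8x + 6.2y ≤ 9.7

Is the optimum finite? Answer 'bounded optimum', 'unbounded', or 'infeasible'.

Extreme points and W = 9.9x + 4.2y:
  (-23423/3496, 19697/3496) → W = -1491603/34960
  (-18619/2780, 15761/2780) → W = -1181319/27800
  (-6197/912, 275/48) → W = -131351/3040
The feasible region has finitely many vertices and no improving ray; the maximum is -1181319/27800 at (-18619/2780, 15761/2780).

bounded optimum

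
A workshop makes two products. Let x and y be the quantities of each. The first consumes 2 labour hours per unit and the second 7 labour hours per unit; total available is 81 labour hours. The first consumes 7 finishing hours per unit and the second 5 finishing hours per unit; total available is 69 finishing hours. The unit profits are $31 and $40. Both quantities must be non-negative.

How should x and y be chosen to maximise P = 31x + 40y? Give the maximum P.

Vertices and P = 31x + 40y:
  (0, 0) → P = 0
  (0, 81/7) → P = 3240/7
  (69/7, 0) → P = 2139/7
  (2, 11) → P = 502

x = 2, y = 11, maximum P = 502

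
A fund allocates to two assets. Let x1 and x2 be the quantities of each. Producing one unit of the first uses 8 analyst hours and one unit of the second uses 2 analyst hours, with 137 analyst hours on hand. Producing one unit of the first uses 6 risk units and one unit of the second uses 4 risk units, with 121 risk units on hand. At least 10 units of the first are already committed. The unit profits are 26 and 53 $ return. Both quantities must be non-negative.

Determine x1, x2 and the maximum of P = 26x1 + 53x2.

Vertices and P = 26x1 + 53x2:
  (137/8, 0) → P = 1781/4
  (10, 0) → P = 260
  (153/10, 73/10) → P = 7847/10
  (10, 61/4) → P = 4273/4

The optimum lies where 6x1 + 4x2 = 121 and x1 = 10.
Solving simultaneously gives x1 = 10, x2 = 61/4.

x1 = 10, x2 = 61/4, maximum P = 4273/4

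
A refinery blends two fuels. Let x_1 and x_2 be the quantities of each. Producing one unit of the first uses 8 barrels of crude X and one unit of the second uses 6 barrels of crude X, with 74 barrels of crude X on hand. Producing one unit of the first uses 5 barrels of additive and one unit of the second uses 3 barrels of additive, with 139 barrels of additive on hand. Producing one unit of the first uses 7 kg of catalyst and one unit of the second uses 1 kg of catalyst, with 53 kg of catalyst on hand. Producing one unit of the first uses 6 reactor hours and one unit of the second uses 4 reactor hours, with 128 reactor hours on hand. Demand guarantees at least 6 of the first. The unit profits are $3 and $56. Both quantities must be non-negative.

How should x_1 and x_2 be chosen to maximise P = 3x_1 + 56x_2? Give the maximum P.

Vertices and P = 3x_1 + 56x_2:
  (53/7, 0) → P = 159/7
  (6, 0) → P = 18
  (122/17, 47/17) → P = 2998/17
  (6, 13/3) → P = 782/3

The binding constraints are 8x_1 + 6x_2 = 74 and x_1 = 6.
Solving simultaneously gives x_1 = 6, x_2 = 13/3.

x_1 = 6, x_2 = 13/3, maximum P = 782/3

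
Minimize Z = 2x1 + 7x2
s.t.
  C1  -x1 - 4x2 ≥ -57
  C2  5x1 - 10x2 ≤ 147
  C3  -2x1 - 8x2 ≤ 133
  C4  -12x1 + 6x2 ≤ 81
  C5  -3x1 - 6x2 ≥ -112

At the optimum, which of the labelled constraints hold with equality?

C3 and C4

Extreme points and Z = 2x1 + 7x2:
  (1/3, 85/6) → Z = 599/6
  (53/3, 59/6) → Z = 625/6
  (-77/30, -959/60) → Z = -7021/60
  (1001/30, 119/60) → Z = 4837/60
  (-241/18, -239/18) → Z = -2155/18

The minimum is at (-241/18, -239/18). Substituting into each constraint, equality holds for C3 and C4; the remaining constraints have slack.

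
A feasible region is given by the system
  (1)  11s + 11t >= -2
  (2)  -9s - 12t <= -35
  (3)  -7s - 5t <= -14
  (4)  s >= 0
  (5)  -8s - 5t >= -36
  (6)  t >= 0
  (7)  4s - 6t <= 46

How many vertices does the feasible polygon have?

The feasible vertices (each the meet of two boundaries and inside every other half-plane) are:
  (0, 35/12)
  (35/9, 0)
  (0, 36/5)
  (9/2, 0)

4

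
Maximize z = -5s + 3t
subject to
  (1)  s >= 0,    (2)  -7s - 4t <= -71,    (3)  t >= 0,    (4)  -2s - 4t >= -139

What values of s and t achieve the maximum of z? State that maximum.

s = 0, t = 139/4, maximum z = 417/4

Corner points and z = -5s + 3t:
  (0, 71/4) → z = 213/4
  (0, 139/4) → z = 417/4
  (71/7, 0) → z = -355/7
  (139/2, 0) → z = -695/2

At the optimal vertex, s = 0 and -2s - 4t = -139.
Solving simultaneously gives s = 0, t = 139/4.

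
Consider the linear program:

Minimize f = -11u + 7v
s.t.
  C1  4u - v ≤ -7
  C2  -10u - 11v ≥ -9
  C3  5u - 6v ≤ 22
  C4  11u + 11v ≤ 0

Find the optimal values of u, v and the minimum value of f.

Extreme points and f = -11u + 7v:
  (-64/19, -123/19) → f = -157/19
  (-7/5, 7/5) → f = 126/5
  (-9, 9) → f = 162
The feasible region is unbounded (it extends along (-6, -5), (-11, 10)), but f strictly increases along every unbounded feasible direction, so there is no improving ray and the minimum is attained at a vertex.

u = -64/19, v = -123/19, minimum f = -157/19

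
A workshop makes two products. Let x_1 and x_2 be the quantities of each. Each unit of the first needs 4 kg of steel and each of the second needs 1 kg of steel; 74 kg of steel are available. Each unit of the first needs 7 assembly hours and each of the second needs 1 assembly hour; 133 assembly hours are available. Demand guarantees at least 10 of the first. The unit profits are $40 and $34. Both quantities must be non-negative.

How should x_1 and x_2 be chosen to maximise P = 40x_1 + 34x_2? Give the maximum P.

x_1 = 10, x_2 = 34, maximum P = 1556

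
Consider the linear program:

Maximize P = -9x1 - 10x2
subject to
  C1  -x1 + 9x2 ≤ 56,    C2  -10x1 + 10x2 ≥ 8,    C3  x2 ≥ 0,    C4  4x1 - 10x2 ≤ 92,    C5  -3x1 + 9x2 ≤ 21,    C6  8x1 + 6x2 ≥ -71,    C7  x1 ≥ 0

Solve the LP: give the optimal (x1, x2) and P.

Extreme points and P = -9x1 - 10x2:
  (23/10, 31/10) → P = -517/10
  (0, 4/5) → P = -8
  (0, 7/3) → P = -70/3

x1 = 0, x2 = 4/5, maximum P = -8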